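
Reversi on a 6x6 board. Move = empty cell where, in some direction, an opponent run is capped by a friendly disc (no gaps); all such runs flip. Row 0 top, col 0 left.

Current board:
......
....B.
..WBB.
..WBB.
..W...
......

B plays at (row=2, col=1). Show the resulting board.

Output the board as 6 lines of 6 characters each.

Answer: ......
....B.
.BBBB.
..WBB.
..W...
......

Derivation:
Place B at (2,1); scan 8 dirs for brackets.
Dir NW: first cell '.' (not opp) -> no flip
Dir N: first cell '.' (not opp) -> no flip
Dir NE: first cell '.' (not opp) -> no flip
Dir W: first cell '.' (not opp) -> no flip
Dir E: opp run (2,2) capped by B -> flip
Dir SW: first cell '.' (not opp) -> no flip
Dir S: first cell '.' (not opp) -> no flip
Dir SE: opp run (3,2), next='.' -> no flip
All flips: (2,2)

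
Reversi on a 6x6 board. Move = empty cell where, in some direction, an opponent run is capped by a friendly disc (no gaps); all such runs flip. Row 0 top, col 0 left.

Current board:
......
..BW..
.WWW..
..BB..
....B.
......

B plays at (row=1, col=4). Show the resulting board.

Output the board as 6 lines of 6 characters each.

Answer: ......
..BBB.
.WWB..
..BB..
....B.
......

Derivation:
Place B at (1,4); scan 8 dirs for brackets.
Dir NW: first cell '.' (not opp) -> no flip
Dir N: first cell '.' (not opp) -> no flip
Dir NE: first cell '.' (not opp) -> no flip
Dir W: opp run (1,3) capped by B -> flip
Dir E: first cell '.' (not opp) -> no flip
Dir SW: opp run (2,3) capped by B -> flip
Dir S: first cell '.' (not opp) -> no flip
Dir SE: first cell '.' (not opp) -> no flip
All flips: (1,3) (2,3)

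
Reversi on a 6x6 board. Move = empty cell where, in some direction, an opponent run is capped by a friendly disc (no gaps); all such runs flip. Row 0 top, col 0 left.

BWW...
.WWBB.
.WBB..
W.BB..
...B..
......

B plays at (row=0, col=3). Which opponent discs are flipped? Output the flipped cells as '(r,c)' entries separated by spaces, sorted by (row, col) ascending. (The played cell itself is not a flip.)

Dir NW: edge -> no flip
Dir N: edge -> no flip
Dir NE: edge -> no flip
Dir W: opp run (0,2) (0,1) capped by B -> flip
Dir E: first cell '.' (not opp) -> no flip
Dir SW: opp run (1,2) (2,1) (3,0), next=edge -> no flip
Dir S: first cell 'B' (not opp) -> no flip
Dir SE: first cell 'B' (not opp) -> no flip

Answer: (0,1) (0,2)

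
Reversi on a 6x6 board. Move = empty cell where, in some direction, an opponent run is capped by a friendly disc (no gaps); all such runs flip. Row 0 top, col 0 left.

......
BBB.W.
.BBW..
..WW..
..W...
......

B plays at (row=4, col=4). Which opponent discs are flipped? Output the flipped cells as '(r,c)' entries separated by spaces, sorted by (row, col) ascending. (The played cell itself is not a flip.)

Dir NW: opp run (3,3) capped by B -> flip
Dir N: first cell '.' (not opp) -> no flip
Dir NE: first cell '.' (not opp) -> no flip
Dir W: first cell '.' (not opp) -> no flip
Dir E: first cell '.' (not opp) -> no flip
Dir SW: first cell '.' (not opp) -> no flip
Dir S: first cell '.' (not opp) -> no flip
Dir SE: first cell '.' (not opp) -> no flip

Answer: (3,3)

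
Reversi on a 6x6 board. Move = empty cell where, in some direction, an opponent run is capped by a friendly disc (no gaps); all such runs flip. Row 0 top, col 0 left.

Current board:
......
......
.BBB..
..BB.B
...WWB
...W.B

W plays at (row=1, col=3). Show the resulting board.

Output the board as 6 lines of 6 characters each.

Place W at (1,3); scan 8 dirs for brackets.
Dir NW: first cell '.' (not opp) -> no flip
Dir N: first cell '.' (not opp) -> no flip
Dir NE: first cell '.' (not opp) -> no flip
Dir W: first cell '.' (not opp) -> no flip
Dir E: first cell '.' (not opp) -> no flip
Dir SW: opp run (2,2), next='.' -> no flip
Dir S: opp run (2,3) (3,3) capped by W -> flip
Dir SE: first cell '.' (not opp) -> no flip
All flips: (2,3) (3,3)

Answer: ......
...W..
.BBW..
..BW.B
...WWB
...W.B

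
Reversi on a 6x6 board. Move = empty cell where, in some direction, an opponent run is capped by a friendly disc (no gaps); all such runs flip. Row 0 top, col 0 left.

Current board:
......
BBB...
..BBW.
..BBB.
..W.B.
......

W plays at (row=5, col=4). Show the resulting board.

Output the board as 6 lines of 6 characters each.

Answer: ......
BBB...
..BBW.
..BBW.
..W.W.
....W.

Derivation:
Place W at (5,4); scan 8 dirs for brackets.
Dir NW: first cell '.' (not opp) -> no flip
Dir N: opp run (4,4) (3,4) capped by W -> flip
Dir NE: first cell '.' (not opp) -> no flip
Dir W: first cell '.' (not opp) -> no flip
Dir E: first cell '.' (not opp) -> no flip
Dir SW: edge -> no flip
Dir S: edge -> no flip
Dir SE: edge -> no flip
All flips: (3,4) (4,4)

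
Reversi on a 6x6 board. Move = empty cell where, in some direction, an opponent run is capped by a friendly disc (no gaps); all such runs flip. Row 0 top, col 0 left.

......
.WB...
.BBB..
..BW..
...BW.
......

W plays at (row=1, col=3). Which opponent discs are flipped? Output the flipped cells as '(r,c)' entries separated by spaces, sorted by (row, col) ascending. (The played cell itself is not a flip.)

Answer: (1,2) (2,3)

Derivation:
Dir NW: first cell '.' (not opp) -> no flip
Dir N: first cell '.' (not opp) -> no flip
Dir NE: first cell '.' (not opp) -> no flip
Dir W: opp run (1,2) capped by W -> flip
Dir E: first cell '.' (not opp) -> no flip
Dir SW: opp run (2,2), next='.' -> no flip
Dir S: opp run (2,3) capped by W -> flip
Dir SE: first cell '.' (not opp) -> no flip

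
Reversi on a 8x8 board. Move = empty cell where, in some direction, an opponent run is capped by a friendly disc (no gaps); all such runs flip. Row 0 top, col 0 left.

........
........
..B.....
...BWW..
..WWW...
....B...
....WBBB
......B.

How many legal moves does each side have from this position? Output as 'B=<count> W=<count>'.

-- B to move --
(2,3): no bracket -> illegal
(2,4): flips 2 -> legal
(2,5): no bracket -> illegal
(2,6): no bracket -> illegal
(3,1): no bracket -> illegal
(3,2): flips 1 -> legal
(3,6): flips 2 -> legal
(4,1): no bracket -> illegal
(4,5): no bracket -> illegal
(4,6): no bracket -> illegal
(5,1): flips 1 -> legal
(5,2): no bracket -> illegal
(5,3): flips 1 -> legal
(5,5): flips 1 -> legal
(6,3): flips 1 -> legal
(7,3): no bracket -> illegal
(7,4): flips 1 -> legal
(7,5): no bracket -> illegal
B mobility = 8
-- W to move --
(1,1): flips 2 -> legal
(1,2): no bracket -> illegal
(1,3): no bracket -> illegal
(2,1): no bracket -> illegal
(2,3): flips 1 -> legal
(2,4): flips 1 -> legal
(3,1): no bracket -> illegal
(3,2): flips 1 -> legal
(4,5): no bracket -> illegal
(5,3): no bracket -> illegal
(5,5): no bracket -> illegal
(5,6): no bracket -> illegal
(5,7): no bracket -> illegal
(6,3): no bracket -> illegal
(7,4): no bracket -> illegal
(7,5): no bracket -> illegal
(7,7): no bracket -> illegal
W mobility = 4

Answer: B=8 W=4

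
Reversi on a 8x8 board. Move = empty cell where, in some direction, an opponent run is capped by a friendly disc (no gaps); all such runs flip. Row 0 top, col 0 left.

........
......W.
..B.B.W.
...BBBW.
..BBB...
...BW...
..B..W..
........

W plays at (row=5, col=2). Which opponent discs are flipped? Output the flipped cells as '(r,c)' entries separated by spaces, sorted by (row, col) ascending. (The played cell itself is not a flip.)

Dir NW: first cell '.' (not opp) -> no flip
Dir N: opp run (4,2), next='.' -> no flip
Dir NE: opp run (4,3) (3,4), next='.' -> no flip
Dir W: first cell '.' (not opp) -> no flip
Dir E: opp run (5,3) capped by W -> flip
Dir SW: first cell '.' (not opp) -> no flip
Dir S: opp run (6,2), next='.' -> no flip
Dir SE: first cell '.' (not opp) -> no flip

Answer: (5,3)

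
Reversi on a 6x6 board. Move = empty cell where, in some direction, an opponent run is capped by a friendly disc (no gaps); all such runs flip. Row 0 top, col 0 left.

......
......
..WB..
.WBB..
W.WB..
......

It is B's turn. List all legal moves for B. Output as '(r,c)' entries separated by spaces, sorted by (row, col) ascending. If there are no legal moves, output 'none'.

Answer: (1,1) (1,2) (2,1) (3,0) (4,1) (5,1) (5,2)

Derivation:
(1,1): flips 1 -> legal
(1,2): flips 1 -> legal
(1,3): no bracket -> illegal
(2,0): no bracket -> illegal
(2,1): flips 1 -> legal
(3,0): flips 1 -> legal
(4,1): flips 1 -> legal
(5,0): no bracket -> illegal
(5,1): flips 1 -> legal
(5,2): flips 1 -> legal
(5,3): no bracket -> illegal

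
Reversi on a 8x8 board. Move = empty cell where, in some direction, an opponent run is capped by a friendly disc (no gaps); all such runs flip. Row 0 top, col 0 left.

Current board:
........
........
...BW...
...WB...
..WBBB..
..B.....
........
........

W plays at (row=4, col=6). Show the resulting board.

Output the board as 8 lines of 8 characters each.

Answer: ........
........
...BW...
...WB...
..WWWWW.
..B.....
........
........

Derivation:
Place W at (4,6); scan 8 dirs for brackets.
Dir NW: first cell '.' (not opp) -> no flip
Dir N: first cell '.' (not opp) -> no flip
Dir NE: first cell '.' (not opp) -> no flip
Dir W: opp run (4,5) (4,4) (4,3) capped by W -> flip
Dir E: first cell '.' (not opp) -> no flip
Dir SW: first cell '.' (not opp) -> no flip
Dir S: first cell '.' (not opp) -> no flip
Dir SE: first cell '.' (not opp) -> no flip
All flips: (4,3) (4,4) (4,5)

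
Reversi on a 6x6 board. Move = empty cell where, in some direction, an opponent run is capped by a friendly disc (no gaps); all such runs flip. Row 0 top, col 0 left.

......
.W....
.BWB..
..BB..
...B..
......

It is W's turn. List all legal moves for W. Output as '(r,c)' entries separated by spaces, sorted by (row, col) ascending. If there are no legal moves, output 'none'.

Answer: (2,0) (2,4) (3,1) (4,2) (4,4)

Derivation:
(1,0): no bracket -> illegal
(1,2): no bracket -> illegal
(1,3): no bracket -> illegal
(1,4): no bracket -> illegal
(2,0): flips 1 -> legal
(2,4): flips 1 -> legal
(3,0): no bracket -> illegal
(3,1): flips 1 -> legal
(3,4): no bracket -> illegal
(4,1): no bracket -> illegal
(4,2): flips 1 -> legal
(4,4): flips 1 -> legal
(5,2): no bracket -> illegal
(5,3): no bracket -> illegal
(5,4): no bracket -> illegal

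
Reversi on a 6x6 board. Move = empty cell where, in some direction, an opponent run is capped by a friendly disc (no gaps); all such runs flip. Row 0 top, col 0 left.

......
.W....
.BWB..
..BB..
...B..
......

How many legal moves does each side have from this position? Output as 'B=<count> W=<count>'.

-- B to move --
(0,0): flips 2 -> legal
(0,1): flips 1 -> legal
(0,2): no bracket -> illegal
(1,0): no bracket -> illegal
(1,2): flips 1 -> legal
(1,3): no bracket -> illegal
(2,0): no bracket -> illegal
(3,1): no bracket -> illegal
B mobility = 3
-- W to move --
(1,0): no bracket -> illegal
(1,2): no bracket -> illegal
(1,3): no bracket -> illegal
(1,4): no bracket -> illegal
(2,0): flips 1 -> legal
(2,4): flips 1 -> legal
(3,0): no bracket -> illegal
(3,1): flips 1 -> legal
(3,4): no bracket -> illegal
(4,1): no bracket -> illegal
(4,2): flips 1 -> legal
(4,4): flips 1 -> legal
(5,2): no bracket -> illegal
(5,3): no bracket -> illegal
(5,4): no bracket -> illegal
W mobility = 5

Answer: B=3 W=5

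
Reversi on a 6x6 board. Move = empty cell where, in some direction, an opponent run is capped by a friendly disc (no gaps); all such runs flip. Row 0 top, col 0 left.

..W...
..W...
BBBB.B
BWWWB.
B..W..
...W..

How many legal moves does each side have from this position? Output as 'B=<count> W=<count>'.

Answer: B=7 W=6

Derivation:
-- B to move --
(0,1): flips 1 -> legal
(0,3): flips 1 -> legal
(1,1): no bracket -> illegal
(1,3): no bracket -> illegal
(2,4): no bracket -> illegal
(4,1): flips 2 -> legal
(4,2): flips 2 -> legal
(4,4): flips 1 -> legal
(5,2): flips 1 -> legal
(5,4): flips 2 -> legal
B mobility = 7
-- W to move --
(1,0): flips 1 -> legal
(1,1): flips 2 -> legal
(1,3): flips 2 -> legal
(1,4): flips 1 -> legal
(1,5): no bracket -> illegal
(2,4): no bracket -> illegal
(3,5): flips 1 -> legal
(4,1): no bracket -> illegal
(4,4): no bracket -> illegal
(4,5): flips 2 -> legal
(5,0): no bracket -> illegal
(5,1): no bracket -> illegal
W mobility = 6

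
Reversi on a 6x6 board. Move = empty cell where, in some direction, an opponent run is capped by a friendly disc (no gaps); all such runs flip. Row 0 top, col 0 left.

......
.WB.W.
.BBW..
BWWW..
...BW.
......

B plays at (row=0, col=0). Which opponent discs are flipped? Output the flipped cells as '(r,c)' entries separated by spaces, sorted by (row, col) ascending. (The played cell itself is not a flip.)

Answer: (1,1)

Derivation:
Dir NW: edge -> no flip
Dir N: edge -> no flip
Dir NE: edge -> no flip
Dir W: edge -> no flip
Dir E: first cell '.' (not opp) -> no flip
Dir SW: edge -> no flip
Dir S: first cell '.' (not opp) -> no flip
Dir SE: opp run (1,1) capped by B -> flip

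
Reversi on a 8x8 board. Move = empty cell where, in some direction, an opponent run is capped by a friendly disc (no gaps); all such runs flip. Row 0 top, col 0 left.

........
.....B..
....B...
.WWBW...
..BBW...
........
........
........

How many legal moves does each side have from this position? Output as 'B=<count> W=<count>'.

Answer: B=9 W=6

Derivation:
-- B to move --
(2,0): flips 1 -> legal
(2,1): flips 1 -> legal
(2,2): flips 1 -> legal
(2,3): no bracket -> illegal
(2,5): flips 1 -> legal
(3,0): flips 2 -> legal
(3,5): flips 1 -> legal
(4,0): no bracket -> illegal
(4,1): no bracket -> illegal
(4,5): flips 1 -> legal
(5,3): no bracket -> illegal
(5,4): flips 2 -> legal
(5,5): flips 1 -> legal
B mobility = 9
-- W to move --
(0,4): no bracket -> illegal
(0,5): no bracket -> illegal
(0,6): no bracket -> illegal
(1,3): no bracket -> illegal
(1,4): flips 1 -> legal
(1,6): no bracket -> illegal
(2,2): flips 1 -> legal
(2,3): no bracket -> illegal
(2,5): no bracket -> illegal
(2,6): no bracket -> illegal
(3,5): no bracket -> illegal
(4,1): flips 2 -> legal
(5,1): no bracket -> illegal
(5,2): flips 2 -> legal
(5,3): flips 1 -> legal
(5,4): flips 1 -> legal
W mobility = 6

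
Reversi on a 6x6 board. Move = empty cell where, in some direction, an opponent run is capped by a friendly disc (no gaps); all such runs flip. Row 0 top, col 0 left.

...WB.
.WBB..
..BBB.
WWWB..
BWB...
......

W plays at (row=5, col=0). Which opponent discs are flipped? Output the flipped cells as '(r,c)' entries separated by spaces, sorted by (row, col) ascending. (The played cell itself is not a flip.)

Answer: (4,0)

Derivation:
Dir NW: edge -> no flip
Dir N: opp run (4,0) capped by W -> flip
Dir NE: first cell 'W' (not opp) -> no flip
Dir W: edge -> no flip
Dir E: first cell '.' (not opp) -> no flip
Dir SW: edge -> no flip
Dir S: edge -> no flip
Dir SE: edge -> no flip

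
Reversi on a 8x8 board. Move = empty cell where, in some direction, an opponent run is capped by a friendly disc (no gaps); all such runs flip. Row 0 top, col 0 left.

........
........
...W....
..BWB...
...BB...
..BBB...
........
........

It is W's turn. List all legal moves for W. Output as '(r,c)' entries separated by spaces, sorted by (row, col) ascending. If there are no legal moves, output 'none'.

Answer: (3,1) (3,5) (4,1) (4,5) (5,5) (6,3)

Derivation:
(2,1): no bracket -> illegal
(2,2): no bracket -> illegal
(2,4): no bracket -> illegal
(2,5): no bracket -> illegal
(3,1): flips 1 -> legal
(3,5): flips 1 -> legal
(4,1): flips 1 -> legal
(4,2): no bracket -> illegal
(4,5): flips 1 -> legal
(5,1): no bracket -> illegal
(5,5): flips 1 -> legal
(6,1): no bracket -> illegal
(6,2): no bracket -> illegal
(6,3): flips 2 -> legal
(6,4): no bracket -> illegal
(6,5): no bracket -> illegal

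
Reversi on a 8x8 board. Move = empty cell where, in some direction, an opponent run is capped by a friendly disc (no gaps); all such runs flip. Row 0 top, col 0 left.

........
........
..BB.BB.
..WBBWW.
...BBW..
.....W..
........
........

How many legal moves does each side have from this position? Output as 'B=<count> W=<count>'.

Answer: B=10 W=9

Derivation:
-- B to move --
(2,1): flips 1 -> legal
(2,4): no bracket -> illegal
(2,7): no bracket -> illegal
(3,1): flips 1 -> legal
(3,7): flips 2 -> legal
(4,1): flips 1 -> legal
(4,2): flips 1 -> legal
(4,6): flips 2 -> legal
(4,7): flips 1 -> legal
(5,4): no bracket -> illegal
(5,6): flips 1 -> legal
(6,4): no bracket -> illegal
(6,5): flips 3 -> legal
(6,6): flips 1 -> legal
B mobility = 10
-- W to move --
(1,1): flips 3 -> legal
(1,2): flips 3 -> legal
(1,3): no bracket -> illegal
(1,4): flips 2 -> legal
(1,5): flips 1 -> legal
(1,6): flips 1 -> legal
(1,7): flips 1 -> legal
(2,1): no bracket -> illegal
(2,4): no bracket -> illegal
(2,7): no bracket -> illegal
(3,1): no bracket -> illegal
(3,7): no bracket -> illegal
(4,2): flips 2 -> legal
(5,2): no bracket -> illegal
(5,3): flips 1 -> legal
(5,4): flips 1 -> legal
W mobility = 9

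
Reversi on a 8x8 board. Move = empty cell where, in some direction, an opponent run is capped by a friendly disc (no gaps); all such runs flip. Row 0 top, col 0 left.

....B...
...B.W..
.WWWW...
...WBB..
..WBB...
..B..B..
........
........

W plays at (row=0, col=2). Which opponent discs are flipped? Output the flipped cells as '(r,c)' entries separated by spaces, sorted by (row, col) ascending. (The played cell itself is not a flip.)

Dir NW: edge -> no flip
Dir N: edge -> no flip
Dir NE: edge -> no flip
Dir W: first cell '.' (not opp) -> no flip
Dir E: first cell '.' (not opp) -> no flip
Dir SW: first cell '.' (not opp) -> no flip
Dir S: first cell '.' (not opp) -> no flip
Dir SE: opp run (1,3) capped by W -> flip

Answer: (1,3)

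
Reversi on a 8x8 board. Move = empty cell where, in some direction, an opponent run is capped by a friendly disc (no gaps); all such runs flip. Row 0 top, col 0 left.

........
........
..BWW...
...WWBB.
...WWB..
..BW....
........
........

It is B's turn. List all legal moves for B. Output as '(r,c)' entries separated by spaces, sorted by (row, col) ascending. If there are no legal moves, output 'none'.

Answer: (1,2) (1,3) (2,5) (3,2) (4,2) (5,4) (5,5) (6,2)

Derivation:
(1,2): flips 2 -> legal
(1,3): flips 1 -> legal
(1,4): no bracket -> illegal
(1,5): no bracket -> illegal
(2,5): flips 4 -> legal
(3,2): flips 2 -> legal
(4,2): flips 2 -> legal
(5,4): flips 1 -> legal
(5,5): flips 2 -> legal
(6,2): flips 2 -> legal
(6,3): no bracket -> illegal
(6,4): no bracket -> illegal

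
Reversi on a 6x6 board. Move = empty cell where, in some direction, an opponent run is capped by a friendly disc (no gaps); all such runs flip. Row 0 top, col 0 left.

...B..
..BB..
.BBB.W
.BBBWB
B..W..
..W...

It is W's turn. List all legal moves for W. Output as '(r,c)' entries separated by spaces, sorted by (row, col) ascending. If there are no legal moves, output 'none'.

Answer: (0,1) (1,0) (3,0) (4,5)

Derivation:
(0,1): flips 2 -> legal
(0,2): no bracket -> illegal
(0,4): no bracket -> illegal
(1,0): flips 2 -> legal
(1,1): no bracket -> illegal
(1,4): no bracket -> illegal
(2,0): no bracket -> illegal
(2,4): no bracket -> illegal
(3,0): flips 3 -> legal
(4,1): no bracket -> illegal
(4,2): no bracket -> illegal
(4,4): no bracket -> illegal
(4,5): flips 1 -> legal
(5,0): no bracket -> illegal
(5,1): no bracket -> illegal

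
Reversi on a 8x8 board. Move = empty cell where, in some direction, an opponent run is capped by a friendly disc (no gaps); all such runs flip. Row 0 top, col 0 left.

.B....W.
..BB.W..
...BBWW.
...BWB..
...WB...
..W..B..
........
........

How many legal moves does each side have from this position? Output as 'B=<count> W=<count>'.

Answer: B=6 W=9

Derivation:
-- B to move --
(0,4): no bracket -> illegal
(0,5): flips 2 -> legal
(0,7): no bracket -> illegal
(1,4): no bracket -> illegal
(1,6): no bracket -> illegal
(1,7): flips 1 -> legal
(2,7): flips 2 -> legal
(3,2): no bracket -> illegal
(3,6): no bracket -> illegal
(3,7): no bracket -> illegal
(4,1): no bracket -> illegal
(4,2): flips 1 -> legal
(4,5): flips 1 -> legal
(5,1): no bracket -> illegal
(5,3): flips 1 -> legal
(5,4): no bracket -> illegal
(6,1): no bracket -> illegal
(6,2): no bracket -> illegal
(6,3): no bracket -> illegal
B mobility = 6
-- W to move --
(0,0): no bracket -> illegal
(0,2): no bracket -> illegal
(0,3): flips 3 -> legal
(0,4): no bracket -> illegal
(1,0): no bracket -> illegal
(1,1): no bracket -> illegal
(1,4): flips 1 -> legal
(2,1): no bracket -> illegal
(2,2): flips 2 -> legal
(3,2): flips 1 -> legal
(3,6): flips 1 -> legal
(4,2): flips 2 -> legal
(4,5): flips 2 -> legal
(4,6): no bracket -> illegal
(5,3): flips 2 -> legal
(5,4): flips 1 -> legal
(5,6): no bracket -> illegal
(6,4): no bracket -> illegal
(6,5): no bracket -> illegal
(6,6): no bracket -> illegal
W mobility = 9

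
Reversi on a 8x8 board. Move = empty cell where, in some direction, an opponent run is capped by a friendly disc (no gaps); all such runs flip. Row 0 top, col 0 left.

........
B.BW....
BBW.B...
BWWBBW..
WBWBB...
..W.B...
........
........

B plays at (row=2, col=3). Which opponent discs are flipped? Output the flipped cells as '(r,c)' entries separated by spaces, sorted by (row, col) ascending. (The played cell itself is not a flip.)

Answer: (2,2) (3,2)

Derivation:
Dir NW: first cell 'B' (not opp) -> no flip
Dir N: opp run (1,3), next='.' -> no flip
Dir NE: first cell '.' (not opp) -> no flip
Dir W: opp run (2,2) capped by B -> flip
Dir E: first cell 'B' (not opp) -> no flip
Dir SW: opp run (3,2) capped by B -> flip
Dir S: first cell 'B' (not opp) -> no flip
Dir SE: first cell 'B' (not opp) -> no flip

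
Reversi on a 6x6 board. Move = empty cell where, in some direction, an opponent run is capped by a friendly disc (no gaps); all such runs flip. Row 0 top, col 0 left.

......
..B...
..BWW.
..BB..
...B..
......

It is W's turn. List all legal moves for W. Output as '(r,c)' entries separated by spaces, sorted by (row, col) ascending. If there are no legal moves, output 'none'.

Answer: (0,1) (2,1) (4,1) (4,2) (5,3)

Derivation:
(0,1): flips 1 -> legal
(0,2): no bracket -> illegal
(0,3): no bracket -> illegal
(1,1): no bracket -> illegal
(1,3): no bracket -> illegal
(2,1): flips 1 -> legal
(3,1): no bracket -> illegal
(3,4): no bracket -> illegal
(4,1): flips 1 -> legal
(4,2): flips 1 -> legal
(4,4): no bracket -> illegal
(5,2): no bracket -> illegal
(5,3): flips 2 -> legal
(5,4): no bracket -> illegal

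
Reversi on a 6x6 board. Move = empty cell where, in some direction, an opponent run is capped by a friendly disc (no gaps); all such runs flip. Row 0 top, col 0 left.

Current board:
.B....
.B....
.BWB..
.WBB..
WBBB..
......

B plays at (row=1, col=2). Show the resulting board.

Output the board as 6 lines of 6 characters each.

Place B at (1,2); scan 8 dirs for brackets.
Dir NW: first cell 'B' (not opp) -> no flip
Dir N: first cell '.' (not opp) -> no flip
Dir NE: first cell '.' (not opp) -> no flip
Dir W: first cell 'B' (not opp) -> no flip
Dir E: first cell '.' (not opp) -> no flip
Dir SW: first cell 'B' (not opp) -> no flip
Dir S: opp run (2,2) capped by B -> flip
Dir SE: first cell 'B' (not opp) -> no flip
All flips: (2,2)

Answer: .B....
.BB...
.BBB..
.WBB..
WBBB..
......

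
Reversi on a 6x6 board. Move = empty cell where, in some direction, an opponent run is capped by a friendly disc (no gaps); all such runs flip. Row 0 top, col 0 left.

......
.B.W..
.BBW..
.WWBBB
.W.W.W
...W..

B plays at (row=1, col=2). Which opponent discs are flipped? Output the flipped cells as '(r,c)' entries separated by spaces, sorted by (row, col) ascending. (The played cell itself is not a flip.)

Dir NW: first cell '.' (not opp) -> no flip
Dir N: first cell '.' (not opp) -> no flip
Dir NE: first cell '.' (not opp) -> no flip
Dir W: first cell 'B' (not opp) -> no flip
Dir E: opp run (1,3), next='.' -> no flip
Dir SW: first cell 'B' (not opp) -> no flip
Dir S: first cell 'B' (not opp) -> no flip
Dir SE: opp run (2,3) capped by B -> flip

Answer: (2,3)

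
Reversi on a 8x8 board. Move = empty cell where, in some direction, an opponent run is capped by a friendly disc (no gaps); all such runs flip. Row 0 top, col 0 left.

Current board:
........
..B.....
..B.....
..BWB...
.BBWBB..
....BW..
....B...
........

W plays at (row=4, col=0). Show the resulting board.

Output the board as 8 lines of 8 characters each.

Answer: ........
..B.....
..B.....
..BWB...
WWWWBB..
....BW..
....B...
........

Derivation:
Place W at (4,0); scan 8 dirs for brackets.
Dir NW: edge -> no flip
Dir N: first cell '.' (not opp) -> no flip
Dir NE: first cell '.' (not opp) -> no flip
Dir W: edge -> no flip
Dir E: opp run (4,1) (4,2) capped by W -> flip
Dir SW: edge -> no flip
Dir S: first cell '.' (not opp) -> no flip
Dir SE: first cell '.' (not opp) -> no flip
All flips: (4,1) (4,2)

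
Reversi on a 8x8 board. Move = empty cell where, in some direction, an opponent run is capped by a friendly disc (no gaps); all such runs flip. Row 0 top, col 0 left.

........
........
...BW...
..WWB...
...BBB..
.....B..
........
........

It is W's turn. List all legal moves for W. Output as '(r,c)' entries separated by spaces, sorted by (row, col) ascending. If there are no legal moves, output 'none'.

(1,2): no bracket -> illegal
(1,3): flips 1 -> legal
(1,4): flips 1 -> legal
(2,2): flips 1 -> legal
(2,5): no bracket -> illegal
(3,5): flips 1 -> legal
(3,6): no bracket -> illegal
(4,2): no bracket -> illegal
(4,6): no bracket -> illegal
(5,2): no bracket -> illegal
(5,3): flips 1 -> legal
(5,4): flips 3 -> legal
(5,6): no bracket -> illegal
(6,4): no bracket -> illegal
(6,5): no bracket -> illegal
(6,6): flips 2 -> legal

Answer: (1,3) (1,4) (2,2) (3,5) (5,3) (5,4) (6,6)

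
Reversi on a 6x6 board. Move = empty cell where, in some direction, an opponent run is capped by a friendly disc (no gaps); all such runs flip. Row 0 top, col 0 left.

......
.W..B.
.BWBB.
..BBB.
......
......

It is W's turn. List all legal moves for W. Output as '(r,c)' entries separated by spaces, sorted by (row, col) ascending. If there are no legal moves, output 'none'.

(0,3): no bracket -> illegal
(0,4): no bracket -> illegal
(0,5): no bracket -> illegal
(1,0): no bracket -> illegal
(1,2): no bracket -> illegal
(1,3): no bracket -> illegal
(1,5): no bracket -> illegal
(2,0): flips 1 -> legal
(2,5): flips 2 -> legal
(3,0): no bracket -> illegal
(3,1): flips 1 -> legal
(3,5): no bracket -> illegal
(4,1): no bracket -> illegal
(4,2): flips 1 -> legal
(4,3): no bracket -> illegal
(4,4): flips 1 -> legal
(4,5): no bracket -> illegal

Answer: (2,0) (2,5) (3,1) (4,2) (4,4)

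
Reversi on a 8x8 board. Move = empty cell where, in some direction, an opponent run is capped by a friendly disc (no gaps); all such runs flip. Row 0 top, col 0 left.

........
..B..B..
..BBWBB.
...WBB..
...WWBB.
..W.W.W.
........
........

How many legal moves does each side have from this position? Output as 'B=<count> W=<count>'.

-- B to move --
(1,3): flips 1 -> legal
(1,4): flips 1 -> legal
(3,2): flips 1 -> legal
(4,1): no bracket -> illegal
(4,2): flips 4 -> legal
(4,7): no bracket -> illegal
(5,1): no bracket -> illegal
(5,3): flips 3 -> legal
(5,5): flips 2 -> legal
(5,7): no bracket -> illegal
(6,1): flips 2 -> legal
(6,2): no bracket -> illegal
(6,3): flips 1 -> legal
(6,4): flips 2 -> legal
(6,5): no bracket -> illegal
(6,6): flips 1 -> legal
(6,7): flips 1 -> legal
B mobility = 11
-- W to move --
(0,1): flips 4 -> legal
(0,2): no bracket -> illegal
(0,3): no bracket -> illegal
(0,4): no bracket -> illegal
(0,5): no bracket -> illegal
(0,6): flips 1 -> legal
(1,1): flips 1 -> legal
(1,3): flips 1 -> legal
(1,4): no bracket -> illegal
(1,6): flips 2 -> legal
(1,7): flips 2 -> legal
(2,1): flips 2 -> legal
(2,7): flips 2 -> legal
(3,1): no bracket -> illegal
(3,2): no bracket -> illegal
(3,6): flips 4 -> legal
(3,7): no bracket -> illegal
(4,7): flips 2 -> legal
(5,5): no bracket -> illegal
(5,7): flips 2 -> legal
W mobility = 11

Answer: B=11 W=11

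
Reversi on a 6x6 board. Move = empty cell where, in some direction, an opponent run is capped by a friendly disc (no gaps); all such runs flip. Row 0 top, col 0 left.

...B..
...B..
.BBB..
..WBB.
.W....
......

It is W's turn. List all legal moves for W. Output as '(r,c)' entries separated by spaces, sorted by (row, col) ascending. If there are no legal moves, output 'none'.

(0,2): no bracket -> illegal
(0,4): no bracket -> illegal
(1,0): flips 1 -> legal
(1,1): no bracket -> illegal
(1,2): flips 1 -> legal
(1,4): flips 1 -> legal
(2,0): no bracket -> illegal
(2,4): no bracket -> illegal
(2,5): no bracket -> illegal
(3,0): no bracket -> illegal
(3,1): no bracket -> illegal
(3,5): flips 2 -> legal
(4,2): no bracket -> illegal
(4,3): no bracket -> illegal
(4,4): no bracket -> illegal
(4,5): no bracket -> illegal

Answer: (1,0) (1,2) (1,4) (3,5)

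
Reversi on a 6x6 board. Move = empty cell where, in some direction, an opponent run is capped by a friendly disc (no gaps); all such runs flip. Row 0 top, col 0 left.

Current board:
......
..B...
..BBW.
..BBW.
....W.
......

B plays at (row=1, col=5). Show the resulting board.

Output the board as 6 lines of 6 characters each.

Place B at (1,5); scan 8 dirs for brackets.
Dir NW: first cell '.' (not opp) -> no flip
Dir N: first cell '.' (not opp) -> no flip
Dir NE: edge -> no flip
Dir W: first cell '.' (not opp) -> no flip
Dir E: edge -> no flip
Dir SW: opp run (2,4) capped by B -> flip
Dir S: first cell '.' (not opp) -> no flip
Dir SE: edge -> no flip
All flips: (2,4)

Answer: ......
..B..B
..BBB.
..BBW.
....W.
......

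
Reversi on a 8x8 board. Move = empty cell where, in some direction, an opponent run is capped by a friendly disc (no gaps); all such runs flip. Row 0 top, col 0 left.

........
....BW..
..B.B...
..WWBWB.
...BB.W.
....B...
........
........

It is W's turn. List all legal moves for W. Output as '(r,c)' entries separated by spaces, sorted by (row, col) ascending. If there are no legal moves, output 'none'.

(0,3): no bracket -> illegal
(0,4): no bracket -> illegal
(0,5): no bracket -> illegal
(1,1): flips 1 -> legal
(1,2): flips 1 -> legal
(1,3): flips 2 -> legal
(2,1): no bracket -> illegal
(2,3): no bracket -> illegal
(2,5): no bracket -> illegal
(2,6): flips 1 -> legal
(2,7): no bracket -> illegal
(3,1): no bracket -> illegal
(3,7): flips 1 -> legal
(4,2): no bracket -> illegal
(4,5): no bracket -> illegal
(4,7): no bracket -> illegal
(5,2): no bracket -> illegal
(5,3): flips 2 -> legal
(5,5): flips 1 -> legal
(6,3): no bracket -> illegal
(6,4): no bracket -> illegal
(6,5): flips 2 -> legal

Answer: (1,1) (1,2) (1,3) (2,6) (3,7) (5,3) (5,5) (6,5)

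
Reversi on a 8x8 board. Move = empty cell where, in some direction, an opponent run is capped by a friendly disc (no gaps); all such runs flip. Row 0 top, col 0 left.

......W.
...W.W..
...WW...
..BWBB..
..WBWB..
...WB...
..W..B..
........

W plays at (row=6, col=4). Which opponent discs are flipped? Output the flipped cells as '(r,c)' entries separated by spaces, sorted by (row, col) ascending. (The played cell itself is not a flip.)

Answer: (5,4)

Derivation:
Dir NW: first cell 'W' (not opp) -> no flip
Dir N: opp run (5,4) capped by W -> flip
Dir NE: first cell '.' (not opp) -> no flip
Dir W: first cell '.' (not opp) -> no flip
Dir E: opp run (6,5), next='.' -> no flip
Dir SW: first cell '.' (not opp) -> no flip
Dir S: first cell '.' (not opp) -> no flip
Dir SE: first cell '.' (not opp) -> no flip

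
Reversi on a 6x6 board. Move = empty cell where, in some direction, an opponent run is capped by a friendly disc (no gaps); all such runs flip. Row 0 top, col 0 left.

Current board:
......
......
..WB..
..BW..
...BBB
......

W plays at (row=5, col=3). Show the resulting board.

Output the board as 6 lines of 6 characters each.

Place W at (5,3); scan 8 dirs for brackets.
Dir NW: first cell '.' (not opp) -> no flip
Dir N: opp run (4,3) capped by W -> flip
Dir NE: opp run (4,4), next='.' -> no flip
Dir W: first cell '.' (not opp) -> no flip
Dir E: first cell '.' (not opp) -> no flip
Dir SW: edge -> no flip
Dir S: edge -> no flip
Dir SE: edge -> no flip
All flips: (4,3)

Answer: ......
......
..WB..
..BW..
...WBB
...W..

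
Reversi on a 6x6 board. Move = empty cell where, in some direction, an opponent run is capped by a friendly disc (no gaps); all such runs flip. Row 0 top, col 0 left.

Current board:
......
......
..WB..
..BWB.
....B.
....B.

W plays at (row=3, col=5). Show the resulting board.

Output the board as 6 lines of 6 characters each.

Place W at (3,5); scan 8 dirs for brackets.
Dir NW: first cell '.' (not opp) -> no flip
Dir N: first cell '.' (not opp) -> no flip
Dir NE: edge -> no flip
Dir W: opp run (3,4) capped by W -> flip
Dir E: edge -> no flip
Dir SW: opp run (4,4), next='.' -> no flip
Dir S: first cell '.' (not opp) -> no flip
Dir SE: edge -> no flip
All flips: (3,4)

Answer: ......
......
..WB..
..BWWW
....B.
....B.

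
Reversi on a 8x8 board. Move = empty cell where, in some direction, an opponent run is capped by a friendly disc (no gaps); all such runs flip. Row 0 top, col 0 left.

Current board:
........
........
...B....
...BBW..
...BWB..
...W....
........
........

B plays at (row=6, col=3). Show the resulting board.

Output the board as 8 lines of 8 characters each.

Place B at (6,3); scan 8 dirs for brackets.
Dir NW: first cell '.' (not opp) -> no flip
Dir N: opp run (5,3) capped by B -> flip
Dir NE: first cell '.' (not opp) -> no flip
Dir W: first cell '.' (not opp) -> no flip
Dir E: first cell '.' (not opp) -> no flip
Dir SW: first cell '.' (not opp) -> no flip
Dir S: first cell '.' (not opp) -> no flip
Dir SE: first cell '.' (not opp) -> no flip
All flips: (5,3)

Answer: ........
........
...B....
...BBW..
...BWB..
...B....
...B....
........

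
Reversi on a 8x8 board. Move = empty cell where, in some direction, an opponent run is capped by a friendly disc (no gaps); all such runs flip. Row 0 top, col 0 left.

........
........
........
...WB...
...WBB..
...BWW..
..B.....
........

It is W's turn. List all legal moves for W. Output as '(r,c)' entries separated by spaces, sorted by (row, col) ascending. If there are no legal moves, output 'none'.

Answer: (2,4) (2,5) (3,5) (3,6) (4,6) (5,2) (6,3)

Derivation:
(2,3): no bracket -> illegal
(2,4): flips 2 -> legal
(2,5): flips 1 -> legal
(3,5): flips 2 -> legal
(3,6): flips 1 -> legal
(4,2): no bracket -> illegal
(4,6): flips 2 -> legal
(5,1): no bracket -> illegal
(5,2): flips 1 -> legal
(5,6): no bracket -> illegal
(6,1): no bracket -> illegal
(6,3): flips 1 -> legal
(6,4): no bracket -> illegal
(7,1): no bracket -> illegal
(7,2): no bracket -> illegal
(7,3): no bracket -> illegal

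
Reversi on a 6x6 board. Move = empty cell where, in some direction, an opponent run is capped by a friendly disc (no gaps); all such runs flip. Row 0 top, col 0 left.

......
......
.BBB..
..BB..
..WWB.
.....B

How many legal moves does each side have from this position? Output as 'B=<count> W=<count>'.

-- B to move --
(3,1): no bracket -> illegal
(3,4): no bracket -> illegal
(4,1): flips 2 -> legal
(5,1): flips 1 -> legal
(5,2): flips 1 -> legal
(5,3): flips 1 -> legal
(5,4): flips 1 -> legal
B mobility = 5
-- W to move --
(1,0): flips 2 -> legal
(1,1): no bracket -> illegal
(1,2): flips 2 -> legal
(1,3): flips 2 -> legal
(1,4): no bracket -> illegal
(2,0): no bracket -> illegal
(2,4): flips 1 -> legal
(3,0): no bracket -> illegal
(3,1): no bracket -> illegal
(3,4): no bracket -> illegal
(3,5): no bracket -> illegal
(4,1): no bracket -> illegal
(4,5): flips 1 -> legal
(5,3): no bracket -> illegal
(5,4): no bracket -> illegal
W mobility = 5

Answer: B=5 W=5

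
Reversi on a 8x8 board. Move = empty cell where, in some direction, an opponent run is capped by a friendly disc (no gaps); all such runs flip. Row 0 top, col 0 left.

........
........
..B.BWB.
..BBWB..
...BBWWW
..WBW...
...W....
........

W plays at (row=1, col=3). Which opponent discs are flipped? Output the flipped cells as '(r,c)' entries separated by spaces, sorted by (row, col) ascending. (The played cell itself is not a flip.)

Dir NW: first cell '.' (not opp) -> no flip
Dir N: first cell '.' (not opp) -> no flip
Dir NE: first cell '.' (not opp) -> no flip
Dir W: first cell '.' (not opp) -> no flip
Dir E: first cell '.' (not opp) -> no flip
Dir SW: opp run (2,2), next='.' -> no flip
Dir S: first cell '.' (not opp) -> no flip
Dir SE: opp run (2,4) (3,5) capped by W -> flip

Answer: (2,4) (3,5)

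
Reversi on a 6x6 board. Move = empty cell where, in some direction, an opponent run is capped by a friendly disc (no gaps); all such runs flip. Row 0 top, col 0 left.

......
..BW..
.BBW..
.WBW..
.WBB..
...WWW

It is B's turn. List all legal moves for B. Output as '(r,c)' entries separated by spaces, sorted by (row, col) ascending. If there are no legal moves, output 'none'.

(0,2): no bracket -> illegal
(0,3): flips 3 -> legal
(0,4): flips 1 -> legal
(1,4): flips 2 -> legal
(2,0): flips 1 -> legal
(2,4): flips 2 -> legal
(3,0): flips 1 -> legal
(3,4): flips 2 -> legal
(4,0): flips 2 -> legal
(4,4): flips 1 -> legal
(4,5): no bracket -> illegal
(5,0): flips 1 -> legal
(5,1): flips 2 -> legal
(5,2): no bracket -> illegal

Answer: (0,3) (0,4) (1,4) (2,0) (2,4) (3,0) (3,4) (4,0) (4,4) (5,0) (5,1)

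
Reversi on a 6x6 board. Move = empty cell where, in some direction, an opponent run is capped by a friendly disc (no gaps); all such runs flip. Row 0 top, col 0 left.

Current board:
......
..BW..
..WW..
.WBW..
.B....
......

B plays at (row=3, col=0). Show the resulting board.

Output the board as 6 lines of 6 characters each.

Place B at (3,0); scan 8 dirs for brackets.
Dir NW: edge -> no flip
Dir N: first cell '.' (not opp) -> no flip
Dir NE: first cell '.' (not opp) -> no flip
Dir W: edge -> no flip
Dir E: opp run (3,1) capped by B -> flip
Dir SW: edge -> no flip
Dir S: first cell '.' (not opp) -> no flip
Dir SE: first cell 'B' (not opp) -> no flip
All flips: (3,1)

Answer: ......
..BW..
..WW..
BBBW..
.B....
......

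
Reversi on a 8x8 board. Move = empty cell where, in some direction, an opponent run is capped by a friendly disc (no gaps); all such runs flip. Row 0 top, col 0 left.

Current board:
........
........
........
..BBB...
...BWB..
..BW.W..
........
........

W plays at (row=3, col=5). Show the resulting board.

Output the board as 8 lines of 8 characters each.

Place W at (3,5); scan 8 dirs for brackets.
Dir NW: first cell '.' (not opp) -> no flip
Dir N: first cell '.' (not opp) -> no flip
Dir NE: first cell '.' (not opp) -> no flip
Dir W: opp run (3,4) (3,3) (3,2), next='.' -> no flip
Dir E: first cell '.' (not opp) -> no flip
Dir SW: first cell 'W' (not opp) -> no flip
Dir S: opp run (4,5) capped by W -> flip
Dir SE: first cell '.' (not opp) -> no flip
All flips: (4,5)

Answer: ........
........
........
..BBBW..
...BWW..
..BW.W..
........
........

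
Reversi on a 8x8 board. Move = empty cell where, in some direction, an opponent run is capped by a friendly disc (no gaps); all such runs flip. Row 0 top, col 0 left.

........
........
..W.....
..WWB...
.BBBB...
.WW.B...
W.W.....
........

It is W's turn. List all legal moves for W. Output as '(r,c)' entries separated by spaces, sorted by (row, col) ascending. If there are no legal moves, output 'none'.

(2,3): no bracket -> illegal
(2,4): no bracket -> illegal
(2,5): flips 2 -> legal
(3,0): flips 1 -> legal
(3,1): flips 1 -> legal
(3,5): flips 1 -> legal
(4,0): no bracket -> illegal
(4,5): no bracket -> illegal
(5,0): flips 1 -> legal
(5,3): flips 1 -> legal
(5,5): flips 1 -> legal
(6,3): no bracket -> illegal
(6,4): no bracket -> illegal
(6,5): flips 2 -> legal

Answer: (2,5) (3,0) (3,1) (3,5) (5,0) (5,3) (5,5) (6,5)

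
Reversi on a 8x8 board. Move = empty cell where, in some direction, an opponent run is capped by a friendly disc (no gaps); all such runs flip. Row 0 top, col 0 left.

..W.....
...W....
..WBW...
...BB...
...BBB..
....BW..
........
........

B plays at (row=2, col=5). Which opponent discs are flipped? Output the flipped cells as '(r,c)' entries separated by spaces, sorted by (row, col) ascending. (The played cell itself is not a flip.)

Answer: (2,4)

Derivation:
Dir NW: first cell '.' (not opp) -> no flip
Dir N: first cell '.' (not opp) -> no flip
Dir NE: first cell '.' (not opp) -> no flip
Dir W: opp run (2,4) capped by B -> flip
Dir E: first cell '.' (not opp) -> no flip
Dir SW: first cell 'B' (not opp) -> no flip
Dir S: first cell '.' (not opp) -> no flip
Dir SE: first cell '.' (not opp) -> no flip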